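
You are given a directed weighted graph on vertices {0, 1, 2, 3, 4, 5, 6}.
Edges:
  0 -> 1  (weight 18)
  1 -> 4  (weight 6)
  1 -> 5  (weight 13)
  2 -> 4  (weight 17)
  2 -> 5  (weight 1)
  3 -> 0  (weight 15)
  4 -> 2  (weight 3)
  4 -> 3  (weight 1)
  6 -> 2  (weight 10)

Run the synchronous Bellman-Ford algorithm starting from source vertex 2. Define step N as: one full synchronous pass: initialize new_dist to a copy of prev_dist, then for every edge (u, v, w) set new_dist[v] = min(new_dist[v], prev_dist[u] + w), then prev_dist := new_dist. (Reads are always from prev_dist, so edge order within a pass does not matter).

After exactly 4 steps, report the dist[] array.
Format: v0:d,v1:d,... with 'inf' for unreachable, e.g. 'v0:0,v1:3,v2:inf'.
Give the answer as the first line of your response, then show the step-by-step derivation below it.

v0:33,v1:51,v2:0,v3:18,v4:17,v5:1,v6:inf

step 1: dist = v0:inf,v1:inf,v2:0,v3:inf,v4:17,v5:1,v6:inf
step 2: dist = v0:inf,v1:inf,v2:0,v3:18,v4:17,v5:1,v6:inf
step 3: dist = v0:33,v1:inf,v2:0,v3:18,v4:17,v5:1,v6:inf
step 4: dist = v0:33,v1:51,v2:0,v3:18,v4:17,v5:1,v6:inf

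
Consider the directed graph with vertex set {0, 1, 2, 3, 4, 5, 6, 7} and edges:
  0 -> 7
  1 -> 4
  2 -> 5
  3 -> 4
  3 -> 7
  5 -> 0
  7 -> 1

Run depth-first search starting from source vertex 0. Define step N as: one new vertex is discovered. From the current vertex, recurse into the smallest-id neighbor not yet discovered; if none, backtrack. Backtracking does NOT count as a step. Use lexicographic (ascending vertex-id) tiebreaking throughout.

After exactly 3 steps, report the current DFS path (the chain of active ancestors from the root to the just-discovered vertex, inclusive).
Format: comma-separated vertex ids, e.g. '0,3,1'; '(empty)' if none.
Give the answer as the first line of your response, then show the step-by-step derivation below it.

0,7,1

step 1: discover 0; path=0; order=0
step 2: discover 7; path=0>7; order=0,7
step 3: discover 1; path=0>7>1; order=0,7,1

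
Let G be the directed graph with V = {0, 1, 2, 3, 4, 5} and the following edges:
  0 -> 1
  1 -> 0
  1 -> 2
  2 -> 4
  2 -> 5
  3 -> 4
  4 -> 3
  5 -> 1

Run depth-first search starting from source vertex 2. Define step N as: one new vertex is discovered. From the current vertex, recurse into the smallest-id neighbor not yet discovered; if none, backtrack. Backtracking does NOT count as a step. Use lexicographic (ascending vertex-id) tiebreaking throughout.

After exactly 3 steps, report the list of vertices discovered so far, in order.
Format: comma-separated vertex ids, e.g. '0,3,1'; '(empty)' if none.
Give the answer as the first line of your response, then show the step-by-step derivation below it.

2,4,3

step 1: discover 2; path=2; order=2
step 2: discover 4; path=2>4; order=2,4
step 3: discover 3; path=2>4>3; order=2,4,3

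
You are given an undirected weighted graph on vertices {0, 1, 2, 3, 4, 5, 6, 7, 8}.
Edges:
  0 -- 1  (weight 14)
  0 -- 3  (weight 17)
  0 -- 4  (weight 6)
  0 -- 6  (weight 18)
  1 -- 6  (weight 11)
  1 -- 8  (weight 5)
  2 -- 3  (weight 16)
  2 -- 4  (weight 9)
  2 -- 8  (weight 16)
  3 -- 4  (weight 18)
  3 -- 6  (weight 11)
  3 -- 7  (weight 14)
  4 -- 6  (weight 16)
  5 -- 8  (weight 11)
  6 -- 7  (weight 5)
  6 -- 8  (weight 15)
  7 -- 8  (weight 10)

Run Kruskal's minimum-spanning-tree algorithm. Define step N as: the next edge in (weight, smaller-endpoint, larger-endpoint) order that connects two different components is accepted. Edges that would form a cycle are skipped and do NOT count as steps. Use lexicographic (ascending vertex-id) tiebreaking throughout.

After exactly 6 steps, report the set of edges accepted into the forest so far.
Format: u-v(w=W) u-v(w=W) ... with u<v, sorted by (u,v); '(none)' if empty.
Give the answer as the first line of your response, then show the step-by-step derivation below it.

0-4(w=6) 1-8(w=5) 2-4(w=9) 3-6(w=11) 6-7(w=5) 7-8(w=10)

step 1: add edge 1-8 (w=5); MST = {1-8(w=5)}
step 2: add edge 6-7 (w=5); MST = {1-8(w=5) 6-7(w=5)}
step 3: add edge 0-4 (w=6); MST = {0-4(w=6) 1-8(w=5) 6-7(w=5)}
step 4: add edge 2-4 (w=9); MST = {0-4(w=6) 1-8(w=5) 2-4(w=9) 6-7(w=5)}
step 5: add edge 7-8 (w=10); MST = {0-4(w=6) 1-8(w=5) 2-4(w=9) 6-7(w=5) 7-8(w=10)}
step 6: add edge 3-6 (w=11); MST = {0-4(w=6) 1-8(w=5) 2-4(w=9) 3-6(w=11) 6-7(w=5) 7-8(w=10)}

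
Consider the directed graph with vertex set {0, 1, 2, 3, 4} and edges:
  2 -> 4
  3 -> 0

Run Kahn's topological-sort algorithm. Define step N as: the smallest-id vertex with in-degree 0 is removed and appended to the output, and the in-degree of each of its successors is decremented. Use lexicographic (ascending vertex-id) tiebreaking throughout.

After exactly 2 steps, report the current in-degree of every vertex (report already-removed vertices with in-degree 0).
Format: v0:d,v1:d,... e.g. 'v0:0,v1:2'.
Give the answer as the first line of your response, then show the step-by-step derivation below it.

v0:1,v1:0,v2:0,v3:0,v4:0

step 1: output 1; order=[1]; indeg=(1,0,0,0,1)
step 2: output 2; order=[1,2]; indeg=(1,0,0,0,0)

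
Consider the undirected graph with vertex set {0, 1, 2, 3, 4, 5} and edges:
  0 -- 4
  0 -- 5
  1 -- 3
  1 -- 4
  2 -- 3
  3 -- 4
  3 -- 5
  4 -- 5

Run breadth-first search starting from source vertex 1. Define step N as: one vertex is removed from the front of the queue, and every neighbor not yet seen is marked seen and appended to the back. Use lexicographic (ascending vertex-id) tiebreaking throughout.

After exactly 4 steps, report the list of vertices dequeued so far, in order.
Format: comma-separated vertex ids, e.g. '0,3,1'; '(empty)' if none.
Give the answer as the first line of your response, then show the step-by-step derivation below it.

1,3,4,2

step 1: dequeue 1; queue=[3,4]; order=1
step 2: dequeue 3; queue=[4,2,5]; order=1,3
step 3: dequeue 4; queue=[2,5,0]; order=1,3,4
step 4: dequeue 2; queue=[5,0]; order=1,3,4,2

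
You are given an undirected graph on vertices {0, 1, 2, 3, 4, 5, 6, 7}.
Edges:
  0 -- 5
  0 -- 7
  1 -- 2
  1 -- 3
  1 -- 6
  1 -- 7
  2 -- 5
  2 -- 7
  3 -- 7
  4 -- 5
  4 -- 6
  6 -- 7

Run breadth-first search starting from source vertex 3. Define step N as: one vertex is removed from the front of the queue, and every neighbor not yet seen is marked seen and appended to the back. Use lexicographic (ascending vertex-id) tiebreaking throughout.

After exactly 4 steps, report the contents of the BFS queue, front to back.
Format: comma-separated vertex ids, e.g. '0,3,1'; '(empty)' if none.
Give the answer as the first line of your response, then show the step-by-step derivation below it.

6,0,5

step 1: dequeue 3; queue=[1,7]; order=3
step 2: dequeue 1; queue=[7,2,6]; order=3,1
step 3: dequeue 7; queue=[2,6,0]; order=3,1,7
step 4: dequeue 2; queue=[6,0,5]; order=3,1,7,2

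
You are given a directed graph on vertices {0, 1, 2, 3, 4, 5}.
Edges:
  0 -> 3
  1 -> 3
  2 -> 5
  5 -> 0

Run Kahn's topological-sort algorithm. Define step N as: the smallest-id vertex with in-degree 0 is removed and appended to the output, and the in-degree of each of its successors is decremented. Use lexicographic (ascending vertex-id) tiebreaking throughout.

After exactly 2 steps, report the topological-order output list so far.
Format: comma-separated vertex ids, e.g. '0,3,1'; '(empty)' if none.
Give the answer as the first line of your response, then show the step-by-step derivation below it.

1,2

step 1: output 1; order=[1]; indeg=(1,0,0,1,0,1)
step 2: output 2; order=[1,2]; indeg=(1,0,0,1,0,0)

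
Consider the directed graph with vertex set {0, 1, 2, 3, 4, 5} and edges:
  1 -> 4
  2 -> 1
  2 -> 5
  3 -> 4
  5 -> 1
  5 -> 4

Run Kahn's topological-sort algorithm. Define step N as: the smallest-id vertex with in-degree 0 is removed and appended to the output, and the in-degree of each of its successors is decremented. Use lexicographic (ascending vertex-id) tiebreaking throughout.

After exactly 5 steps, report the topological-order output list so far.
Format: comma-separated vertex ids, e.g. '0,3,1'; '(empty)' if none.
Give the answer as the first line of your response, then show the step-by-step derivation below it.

0,2,3,5,1

step 1: output 0; order=[0]; indeg=(0,2,0,0,3,1)
step 2: output 2; order=[0,2]; indeg=(0,1,0,0,3,0)
step 3: output 3; order=[0,2,3]; indeg=(0,1,0,0,2,0)
step 4: output 5; order=[0,2,3,5]; indeg=(0,0,0,0,1,0)
step 5: output 1; order=[0,2,3,5,1]; indeg=(0,0,0,0,0,0)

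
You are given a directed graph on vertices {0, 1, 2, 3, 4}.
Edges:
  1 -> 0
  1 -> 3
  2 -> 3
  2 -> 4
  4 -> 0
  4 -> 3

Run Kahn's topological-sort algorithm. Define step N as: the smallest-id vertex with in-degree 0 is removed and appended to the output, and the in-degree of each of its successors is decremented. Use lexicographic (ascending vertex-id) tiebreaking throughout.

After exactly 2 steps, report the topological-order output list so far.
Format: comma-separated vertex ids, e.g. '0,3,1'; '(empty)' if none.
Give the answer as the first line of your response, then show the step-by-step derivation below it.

1,2

step 1: output 1; order=[1]; indeg=(1,0,0,2,1)
step 2: output 2; order=[1,2]; indeg=(1,0,0,1,0)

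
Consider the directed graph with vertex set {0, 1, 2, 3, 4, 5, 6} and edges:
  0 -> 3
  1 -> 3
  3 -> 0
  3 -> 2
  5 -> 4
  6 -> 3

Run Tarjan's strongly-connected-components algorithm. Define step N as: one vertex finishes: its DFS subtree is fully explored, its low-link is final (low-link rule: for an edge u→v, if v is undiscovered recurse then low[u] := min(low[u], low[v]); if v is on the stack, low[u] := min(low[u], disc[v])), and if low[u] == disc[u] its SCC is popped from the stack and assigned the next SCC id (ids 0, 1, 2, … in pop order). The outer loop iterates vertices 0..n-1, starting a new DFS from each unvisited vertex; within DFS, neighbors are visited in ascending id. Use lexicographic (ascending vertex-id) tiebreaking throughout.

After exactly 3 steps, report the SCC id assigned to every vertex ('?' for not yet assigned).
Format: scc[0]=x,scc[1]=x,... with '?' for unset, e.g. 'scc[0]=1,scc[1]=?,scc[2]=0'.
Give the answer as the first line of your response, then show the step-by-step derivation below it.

scc[0]=1,scc[1]=?,scc[2]=0,scc[3]=1,scc[4]=?,scc[5]=?,scc[6]=?

step 1: low=(low[0]=0,low[1]=?,low[2]=2,low[3]=0,low[4]=?,low[5]=?,low[6]=?); scc=(scc[0]=?,scc[1]=?,scc[2]=0,scc[3]=?,scc[4]=?,scc[5]=?,scc[6]=?)
step 2: low=(low[0]=0,low[1]=?,low[2]=2,low[3]=0,low[4]=?,low[5]=?,low[6]=?); scc=(scc[0]=?,scc[1]=?,scc[2]=0,scc[3]=?,scc[4]=?,scc[5]=?,scc[6]=?)
step 3: low=(low[0]=0,low[1]=?,low[2]=2,low[3]=0,low[4]=?,low[5]=?,low[6]=?); scc=(scc[0]=1,scc[1]=?,scc[2]=0,scc[3]=1,scc[4]=?,scc[5]=?,scc[6]=?)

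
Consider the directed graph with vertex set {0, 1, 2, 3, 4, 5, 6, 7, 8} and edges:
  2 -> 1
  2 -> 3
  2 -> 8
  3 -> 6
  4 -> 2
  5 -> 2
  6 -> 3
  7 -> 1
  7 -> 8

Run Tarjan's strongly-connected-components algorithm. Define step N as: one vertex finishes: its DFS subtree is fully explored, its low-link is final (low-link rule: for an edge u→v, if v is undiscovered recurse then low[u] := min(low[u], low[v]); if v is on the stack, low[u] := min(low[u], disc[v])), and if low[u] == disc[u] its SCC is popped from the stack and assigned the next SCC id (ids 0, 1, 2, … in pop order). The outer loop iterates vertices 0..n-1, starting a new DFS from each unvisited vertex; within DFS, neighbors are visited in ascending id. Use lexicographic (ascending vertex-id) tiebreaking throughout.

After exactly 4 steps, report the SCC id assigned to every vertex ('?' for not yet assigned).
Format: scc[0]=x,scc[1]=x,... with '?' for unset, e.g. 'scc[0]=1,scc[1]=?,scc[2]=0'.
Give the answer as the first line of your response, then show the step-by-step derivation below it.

scc[0]=0,scc[1]=1,scc[2]=?,scc[3]=2,scc[4]=?,scc[5]=?,scc[6]=2,scc[7]=?,scc[8]=?

step 1: low=(low[0]=0,low[1]=?,low[2]=?,low[3]=?,low[4]=?,low[5]=?,low[6]=?,low[7]=?,low[8]=?); scc=(scc[0]=0,scc[1]=?,scc[2]=?,scc[3]=?,scc[4]=?,scc[5]=?,scc[6]=?,scc[7]=?,scc[8]=?)
step 2: low=(low[0]=0,low[1]=1,low[2]=?,low[3]=?,low[4]=?,low[5]=?,low[6]=?,low[7]=?,low[8]=?); scc=(scc[0]=0,scc[1]=1,scc[2]=?,scc[3]=?,scc[4]=?,scc[5]=?,scc[6]=?,scc[7]=?,scc[8]=?)
step 3: low=(low[0]=0,low[1]=1,low[2]=2,low[3]=3,low[4]=?,low[5]=?,low[6]=3,low[7]=?,low[8]=?); scc=(scc[0]=0,scc[1]=1,scc[2]=?,scc[3]=?,scc[4]=?,scc[5]=?,scc[6]=?,scc[7]=?,scc[8]=?)
step 4: low=(low[0]=0,low[1]=1,low[2]=2,low[3]=3,low[4]=?,low[5]=?,low[6]=3,low[7]=?,low[8]=?); scc=(scc[0]=0,scc[1]=1,scc[2]=?,scc[3]=2,scc[4]=?,scc[5]=?,scc[6]=2,scc[7]=?,scc[8]=?)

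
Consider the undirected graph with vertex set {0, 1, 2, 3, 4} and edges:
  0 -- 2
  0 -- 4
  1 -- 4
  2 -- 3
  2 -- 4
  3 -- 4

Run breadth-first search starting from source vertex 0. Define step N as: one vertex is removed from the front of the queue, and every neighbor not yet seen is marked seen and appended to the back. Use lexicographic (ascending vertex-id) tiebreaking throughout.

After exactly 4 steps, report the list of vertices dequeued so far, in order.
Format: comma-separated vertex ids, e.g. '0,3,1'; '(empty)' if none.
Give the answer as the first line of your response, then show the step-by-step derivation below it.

0,2,4,3

step 1: dequeue 0; queue=[2,4]; order=0
step 2: dequeue 2; queue=[4,3]; order=0,2
step 3: dequeue 4; queue=[3,1]; order=0,2,4
step 4: dequeue 3; queue=[1]; order=0,2,4,3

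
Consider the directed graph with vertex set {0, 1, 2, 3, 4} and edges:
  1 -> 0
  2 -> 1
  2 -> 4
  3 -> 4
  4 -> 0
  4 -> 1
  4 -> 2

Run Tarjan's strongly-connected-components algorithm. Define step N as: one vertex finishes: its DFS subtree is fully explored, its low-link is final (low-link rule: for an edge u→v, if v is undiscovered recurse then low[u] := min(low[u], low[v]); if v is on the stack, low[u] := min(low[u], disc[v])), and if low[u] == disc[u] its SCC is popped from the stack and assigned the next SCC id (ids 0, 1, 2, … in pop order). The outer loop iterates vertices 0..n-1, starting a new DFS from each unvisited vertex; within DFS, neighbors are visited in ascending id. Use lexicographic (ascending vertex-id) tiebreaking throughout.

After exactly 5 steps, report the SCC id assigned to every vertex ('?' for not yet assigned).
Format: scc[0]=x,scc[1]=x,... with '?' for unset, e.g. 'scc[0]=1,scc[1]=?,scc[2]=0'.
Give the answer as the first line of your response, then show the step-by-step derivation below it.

scc[0]=0,scc[1]=1,scc[2]=2,scc[3]=3,scc[4]=2

step 1: low=(low[0]=0,low[1]=?,low[2]=?,low[3]=?,low[4]=?); scc=(scc[0]=0,scc[1]=?,scc[2]=?,scc[3]=?,scc[4]=?)
step 2: low=(low[0]=0,low[1]=1,low[2]=?,low[3]=?,low[4]=?); scc=(scc[0]=0,scc[1]=1,scc[2]=?,scc[3]=?,scc[4]=?)
step 3: low=(low[0]=0,low[1]=1,low[2]=2,low[3]=?,low[4]=2); scc=(scc[0]=0,scc[1]=1,scc[2]=?,scc[3]=?,scc[4]=?)
step 4: low=(low[0]=0,low[1]=1,low[2]=2,low[3]=?,low[4]=2); scc=(scc[0]=0,scc[1]=1,scc[2]=2,scc[3]=?,scc[4]=2)
step 5: low=(low[0]=0,low[1]=1,low[2]=2,low[3]=4,low[4]=2); scc=(scc[0]=0,scc[1]=1,scc[2]=2,scc[3]=3,scc[4]=2)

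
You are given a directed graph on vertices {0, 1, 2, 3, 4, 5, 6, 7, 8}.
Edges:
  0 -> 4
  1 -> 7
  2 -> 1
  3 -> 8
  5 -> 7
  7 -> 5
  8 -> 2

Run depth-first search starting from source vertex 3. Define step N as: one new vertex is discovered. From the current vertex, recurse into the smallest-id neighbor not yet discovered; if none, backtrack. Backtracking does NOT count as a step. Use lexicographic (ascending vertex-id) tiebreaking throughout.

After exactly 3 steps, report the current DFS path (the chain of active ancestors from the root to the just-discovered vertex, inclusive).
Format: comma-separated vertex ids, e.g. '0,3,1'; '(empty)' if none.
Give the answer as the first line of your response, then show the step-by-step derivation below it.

3,8,2

step 1: discover 3; path=3; order=3
step 2: discover 8; path=3>8; order=3,8
step 3: discover 2; path=3>8>2; order=3,8,2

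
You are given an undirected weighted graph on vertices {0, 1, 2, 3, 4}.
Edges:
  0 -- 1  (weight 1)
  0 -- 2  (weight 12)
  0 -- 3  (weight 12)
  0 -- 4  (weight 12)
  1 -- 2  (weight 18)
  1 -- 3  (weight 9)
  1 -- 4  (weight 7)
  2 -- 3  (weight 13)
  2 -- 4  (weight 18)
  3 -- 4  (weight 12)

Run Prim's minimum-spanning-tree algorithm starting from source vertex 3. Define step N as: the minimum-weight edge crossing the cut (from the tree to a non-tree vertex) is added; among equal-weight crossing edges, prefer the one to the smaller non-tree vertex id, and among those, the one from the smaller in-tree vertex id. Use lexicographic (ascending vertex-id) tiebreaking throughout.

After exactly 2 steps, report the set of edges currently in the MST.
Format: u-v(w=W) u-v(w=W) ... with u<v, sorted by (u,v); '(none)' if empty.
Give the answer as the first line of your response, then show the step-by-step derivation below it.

0-1(w=1) 1-3(w=9)

step 1: add edge 1-3 (w=9); MST = {1-3(w=9)}
step 2: add edge 0-1 (w=1); MST = {0-1(w=1) 1-3(w=9)}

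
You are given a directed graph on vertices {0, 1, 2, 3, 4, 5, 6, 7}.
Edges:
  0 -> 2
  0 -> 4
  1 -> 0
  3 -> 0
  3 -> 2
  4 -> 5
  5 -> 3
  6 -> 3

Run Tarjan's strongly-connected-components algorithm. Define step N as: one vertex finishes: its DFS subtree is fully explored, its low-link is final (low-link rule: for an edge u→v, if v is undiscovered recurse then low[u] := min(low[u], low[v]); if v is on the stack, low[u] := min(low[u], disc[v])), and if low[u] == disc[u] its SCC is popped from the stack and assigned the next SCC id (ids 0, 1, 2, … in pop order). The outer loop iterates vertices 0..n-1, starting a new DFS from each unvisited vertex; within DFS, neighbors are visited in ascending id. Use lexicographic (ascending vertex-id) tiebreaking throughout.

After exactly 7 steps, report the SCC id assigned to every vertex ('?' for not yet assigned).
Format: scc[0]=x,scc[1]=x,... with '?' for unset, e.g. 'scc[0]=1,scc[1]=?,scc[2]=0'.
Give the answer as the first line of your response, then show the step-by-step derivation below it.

scc[0]=1,scc[1]=2,scc[2]=0,scc[3]=1,scc[4]=1,scc[5]=1,scc[6]=3,scc[7]=?

step 1: low=(low[0]=0,low[1]=?,low[2]=1,low[3]=?,low[4]=?,low[5]=?,low[6]=?,low[7]=?); scc=(scc[0]=?,scc[1]=?,scc[2]=0,scc[3]=?,scc[4]=?,scc[5]=?,scc[6]=?,scc[7]=?)
step 2: low=(low[0]=0,low[1]=?,low[2]=1,low[3]=0,low[4]=2,low[5]=3,low[6]=?,low[7]=?); scc=(scc[0]=?,scc[1]=?,scc[2]=0,scc[3]=?,scc[4]=?,scc[5]=?,scc[6]=?,scc[7]=?)
step 3: low=(low[0]=0,low[1]=?,low[2]=1,low[3]=0,low[4]=2,low[5]=0,low[6]=?,low[7]=?); scc=(scc[0]=?,scc[1]=?,scc[2]=0,scc[3]=?,scc[4]=?,scc[5]=?,scc[6]=?,scc[7]=?)
step 4: low=(low[0]=0,low[1]=?,low[2]=1,low[3]=0,low[4]=0,low[5]=0,low[6]=?,low[7]=?); scc=(scc[0]=?,scc[1]=?,scc[2]=0,scc[3]=?,scc[4]=?,scc[5]=?,scc[6]=?,scc[7]=?)
step 5: low=(low[0]=0,low[1]=?,low[2]=1,low[3]=0,low[4]=0,low[5]=0,low[6]=?,low[7]=?); scc=(scc[0]=1,scc[1]=?,scc[2]=0,scc[3]=1,scc[4]=1,scc[5]=1,scc[6]=?,scc[7]=?)
step 6: low=(low[0]=0,low[1]=5,low[2]=1,low[3]=0,low[4]=0,low[5]=0,low[6]=?,low[7]=?); scc=(scc[0]=1,scc[1]=2,scc[2]=0,scc[3]=1,scc[4]=1,scc[5]=1,scc[6]=?,scc[7]=?)
step 7: low=(low[0]=0,low[1]=5,low[2]=1,low[3]=0,low[4]=0,low[5]=0,low[6]=6,low[7]=?); scc=(scc[0]=1,scc[1]=2,scc[2]=0,scc[3]=1,scc[4]=1,scc[5]=1,scc[6]=3,scc[7]=?)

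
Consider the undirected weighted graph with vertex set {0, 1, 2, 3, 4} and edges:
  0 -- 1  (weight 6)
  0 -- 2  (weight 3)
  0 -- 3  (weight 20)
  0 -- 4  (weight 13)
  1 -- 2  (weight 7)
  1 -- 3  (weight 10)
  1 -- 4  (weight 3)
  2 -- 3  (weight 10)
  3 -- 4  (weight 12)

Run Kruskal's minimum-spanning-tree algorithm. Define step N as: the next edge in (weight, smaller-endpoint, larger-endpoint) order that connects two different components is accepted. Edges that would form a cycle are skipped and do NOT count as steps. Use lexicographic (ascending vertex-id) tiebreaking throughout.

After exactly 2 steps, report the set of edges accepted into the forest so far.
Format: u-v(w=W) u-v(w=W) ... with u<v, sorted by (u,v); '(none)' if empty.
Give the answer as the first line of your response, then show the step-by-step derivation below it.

0-2(w=3) 1-4(w=3)

step 1: add edge 0-2 (w=3); MST = {0-2(w=3)}
step 2: add edge 1-4 (w=3); MST = {0-2(w=3) 1-4(w=3)}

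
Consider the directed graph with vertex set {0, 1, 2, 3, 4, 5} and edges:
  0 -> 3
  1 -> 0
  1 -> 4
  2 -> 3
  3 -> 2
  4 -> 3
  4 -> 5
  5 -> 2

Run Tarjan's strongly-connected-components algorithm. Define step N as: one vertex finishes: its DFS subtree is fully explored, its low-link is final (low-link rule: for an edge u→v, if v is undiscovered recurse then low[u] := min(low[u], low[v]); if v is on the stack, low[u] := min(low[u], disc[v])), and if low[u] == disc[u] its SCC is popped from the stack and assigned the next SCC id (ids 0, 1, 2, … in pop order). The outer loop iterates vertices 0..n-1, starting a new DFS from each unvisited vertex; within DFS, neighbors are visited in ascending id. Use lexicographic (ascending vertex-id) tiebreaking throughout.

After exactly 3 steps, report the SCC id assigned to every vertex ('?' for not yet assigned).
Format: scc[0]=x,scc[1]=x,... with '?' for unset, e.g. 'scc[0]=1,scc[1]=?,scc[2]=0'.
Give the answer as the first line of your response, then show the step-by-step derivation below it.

scc[0]=1,scc[1]=?,scc[2]=0,scc[3]=0,scc[4]=?,scc[5]=?

step 1: low=(low[0]=0,low[1]=?,low[2]=1,low[3]=1,low[4]=?,low[5]=?); scc=(scc[0]=?,scc[1]=?,scc[2]=?,scc[3]=?,scc[4]=?,scc[5]=?)
step 2: low=(low[0]=0,low[1]=?,low[2]=1,low[3]=1,low[4]=?,low[5]=?); scc=(scc[0]=?,scc[1]=?,scc[2]=0,scc[3]=0,scc[4]=?,scc[5]=?)
step 3: low=(low[0]=0,low[1]=?,low[2]=1,low[3]=1,low[4]=?,low[5]=?); scc=(scc[0]=1,scc[1]=?,scc[2]=0,scc[3]=0,scc[4]=?,scc[5]=?)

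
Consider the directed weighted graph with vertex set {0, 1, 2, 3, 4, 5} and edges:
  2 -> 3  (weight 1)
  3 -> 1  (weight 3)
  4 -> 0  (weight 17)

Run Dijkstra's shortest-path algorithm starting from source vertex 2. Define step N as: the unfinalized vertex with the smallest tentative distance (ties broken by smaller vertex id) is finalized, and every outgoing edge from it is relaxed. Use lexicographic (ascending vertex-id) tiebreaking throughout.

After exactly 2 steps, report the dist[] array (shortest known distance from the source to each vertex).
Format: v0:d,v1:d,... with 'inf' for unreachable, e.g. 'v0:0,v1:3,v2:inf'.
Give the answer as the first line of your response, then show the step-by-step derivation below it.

v0:inf,v1:4,v2:0,v3:1,v4:inf,v5:inf

step 1: dist = v0:inf,v1:inf,v2:0,v3:1,v4:inf,v5:inf
step 2: dist = v0:inf,v1:4,v2:0,v3:1,v4:inf,v5:inf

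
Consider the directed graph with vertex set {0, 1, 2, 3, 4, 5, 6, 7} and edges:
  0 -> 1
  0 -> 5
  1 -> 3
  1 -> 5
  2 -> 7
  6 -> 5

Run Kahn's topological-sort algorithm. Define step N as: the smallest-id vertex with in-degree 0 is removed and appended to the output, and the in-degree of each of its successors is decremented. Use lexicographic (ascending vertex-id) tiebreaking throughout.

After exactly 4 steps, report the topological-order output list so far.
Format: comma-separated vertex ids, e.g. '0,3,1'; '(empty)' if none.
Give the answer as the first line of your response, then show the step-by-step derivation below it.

0,1,2,3

step 1: output 0; order=[0]; indeg=(0,0,0,1,0,2,0,1)
step 2: output 1; order=[0,1]; indeg=(0,0,0,0,0,1,0,1)
step 3: output 2; order=[0,1,2]; indeg=(0,0,0,0,0,1,0,0)
step 4: output 3; order=[0,1,2,3]; indeg=(0,0,0,0,0,1,0,0)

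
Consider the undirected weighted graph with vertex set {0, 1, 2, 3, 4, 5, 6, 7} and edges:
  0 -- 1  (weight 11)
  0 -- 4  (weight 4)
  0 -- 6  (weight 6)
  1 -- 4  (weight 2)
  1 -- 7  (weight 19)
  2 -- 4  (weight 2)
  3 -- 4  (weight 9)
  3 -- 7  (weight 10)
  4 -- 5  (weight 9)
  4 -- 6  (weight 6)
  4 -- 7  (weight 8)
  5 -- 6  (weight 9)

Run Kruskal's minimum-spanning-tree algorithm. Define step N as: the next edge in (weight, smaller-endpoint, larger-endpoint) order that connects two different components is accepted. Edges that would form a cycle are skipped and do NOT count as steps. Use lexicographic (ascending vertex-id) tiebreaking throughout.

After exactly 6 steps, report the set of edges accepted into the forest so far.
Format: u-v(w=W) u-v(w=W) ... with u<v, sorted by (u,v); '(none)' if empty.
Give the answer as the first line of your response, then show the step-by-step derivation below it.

0-4(w=4) 0-6(w=6) 1-4(w=2) 2-4(w=2) 3-4(w=9) 4-7(w=8)

step 1: add edge 1-4 (w=2); MST = {1-4(w=2)}
step 2: add edge 2-4 (w=2); MST = {1-4(w=2) 2-4(w=2)}
step 3: add edge 0-4 (w=4); MST = {0-4(w=4) 1-4(w=2) 2-4(w=2)}
step 4: add edge 0-6 (w=6); MST = {0-4(w=4) 0-6(w=6) 1-4(w=2) 2-4(w=2)}
step 5: add edge 4-7 (w=8); MST = {0-4(w=4) 0-6(w=6) 1-4(w=2) 2-4(w=2) 4-7(w=8)}
step 6: add edge 3-4 (w=9); MST = {0-4(w=4) 0-6(w=6) 1-4(w=2) 2-4(w=2) 3-4(w=9) 4-7(w=8)}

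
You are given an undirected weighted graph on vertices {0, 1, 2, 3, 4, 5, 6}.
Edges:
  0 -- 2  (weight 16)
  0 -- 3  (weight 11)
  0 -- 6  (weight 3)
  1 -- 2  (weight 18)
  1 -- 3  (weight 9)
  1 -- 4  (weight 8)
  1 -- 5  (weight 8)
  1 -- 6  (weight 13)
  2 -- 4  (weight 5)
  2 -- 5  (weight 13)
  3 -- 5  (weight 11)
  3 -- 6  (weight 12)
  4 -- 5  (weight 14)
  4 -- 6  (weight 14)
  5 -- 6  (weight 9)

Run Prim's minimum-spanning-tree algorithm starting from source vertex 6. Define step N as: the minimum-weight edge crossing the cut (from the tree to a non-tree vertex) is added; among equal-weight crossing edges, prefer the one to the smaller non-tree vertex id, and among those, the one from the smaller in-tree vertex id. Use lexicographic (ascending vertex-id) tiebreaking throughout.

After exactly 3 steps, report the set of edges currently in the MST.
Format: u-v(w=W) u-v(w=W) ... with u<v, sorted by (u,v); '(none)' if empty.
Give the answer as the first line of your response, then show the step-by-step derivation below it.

0-6(w=3) 1-5(w=8) 5-6(w=9)

step 1: add edge 0-6 (w=3); MST = {0-6(w=3)}
step 2: add edge 5-6 (w=9); MST = {0-6(w=3) 5-6(w=9)}
step 3: add edge 1-5 (w=8); MST = {0-6(w=3) 1-5(w=8) 5-6(w=9)}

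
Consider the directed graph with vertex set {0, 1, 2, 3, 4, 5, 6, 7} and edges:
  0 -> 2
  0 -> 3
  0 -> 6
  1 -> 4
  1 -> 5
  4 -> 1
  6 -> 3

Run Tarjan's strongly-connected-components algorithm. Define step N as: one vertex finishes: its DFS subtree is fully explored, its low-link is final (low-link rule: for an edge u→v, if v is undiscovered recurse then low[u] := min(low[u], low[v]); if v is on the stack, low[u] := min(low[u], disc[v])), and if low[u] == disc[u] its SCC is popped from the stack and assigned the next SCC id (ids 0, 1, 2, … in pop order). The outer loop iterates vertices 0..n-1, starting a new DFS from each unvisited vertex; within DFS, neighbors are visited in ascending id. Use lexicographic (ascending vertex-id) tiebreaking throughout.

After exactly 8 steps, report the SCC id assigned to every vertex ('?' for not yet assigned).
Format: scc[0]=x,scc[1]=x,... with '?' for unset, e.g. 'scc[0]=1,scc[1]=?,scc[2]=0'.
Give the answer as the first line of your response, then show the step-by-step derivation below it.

scc[0]=3,scc[1]=5,scc[2]=0,scc[3]=1,scc[4]=5,scc[5]=4,scc[6]=2,scc[7]=6

step 1: low=(low[0]=0,low[1]=?,low[2]=1,low[3]=?,low[4]=?,low[5]=?,low[6]=?,low[7]=?); scc=(scc[0]=?,scc[1]=?,scc[2]=0,scc[3]=?,scc[4]=?,scc[5]=?,scc[6]=?,scc[7]=?)
step 2: low=(low[0]=0,low[1]=?,low[2]=1,low[3]=2,low[4]=?,low[5]=?,low[6]=?,low[7]=?); scc=(scc[0]=?,scc[1]=?,scc[2]=0,scc[3]=1,scc[4]=?,scc[5]=?,scc[6]=?,scc[7]=?)
step 3: low=(low[0]=0,low[1]=?,low[2]=1,low[3]=2,low[4]=?,low[5]=?,low[6]=3,low[7]=?); scc=(scc[0]=?,scc[1]=?,scc[2]=0,scc[3]=1,scc[4]=?,scc[5]=?,scc[6]=2,scc[7]=?)
step 4: low=(low[0]=0,low[1]=?,low[2]=1,low[3]=2,low[4]=?,low[5]=?,low[6]=3,low[7]=?); scc=(scc[0]=3,scc[1]=?,scc[2]=0,scc[3]=1,scc[4]=?,scc[5]=?,scc[6]=2,scc[7]=?)
step 5: low=(low[0]=0,low[1]=4,low[2]=1,low[3]=2,low[4]=4,low[5]=?,low[6]=3,low[7]=?); scc=(scc[0]=3,scc[1]=?,scc[2]=0,scc[3]=1,scc[4]=?,scc[5]=?,scc[6]=2,scc[7]=?)
step 6: low=(low[0]=0,low[1]=4,low[2]=1,low[3]=2,low[4]=4,low[5]=6,low[6]=3,low[7]=?); scc=(scc[0]=3,scc[1]=?,scc[2]=0,scc[3]=1,scc[4]=?,scc[5]=4,scc[6]=2,scc[7]=?)
step 7: low=(low[0]=0,low[1]=4,low[2]=1,low[3]=2,low[4]=4,low[5]=6,low[6]=3,low[7]=?); scc=(scc[0]=3,scc[1]=5,scc[2]=0,scc[3]=1,scc[4]=5,scc[5]=4,scc[6]=2,scc[7]=?)
step 8: low=(low[0]=0,low[1]=4,low[2]=1,low[3]=2,low[4]=4,low[5]=6,low[6]=3,low[7]=7); scc=(scc[0]=3,scc[1]=5,scc[2]=0,scc[3]=1,scc[4]=5,scc[5]=4,scc[6]=2,scc[7]=6)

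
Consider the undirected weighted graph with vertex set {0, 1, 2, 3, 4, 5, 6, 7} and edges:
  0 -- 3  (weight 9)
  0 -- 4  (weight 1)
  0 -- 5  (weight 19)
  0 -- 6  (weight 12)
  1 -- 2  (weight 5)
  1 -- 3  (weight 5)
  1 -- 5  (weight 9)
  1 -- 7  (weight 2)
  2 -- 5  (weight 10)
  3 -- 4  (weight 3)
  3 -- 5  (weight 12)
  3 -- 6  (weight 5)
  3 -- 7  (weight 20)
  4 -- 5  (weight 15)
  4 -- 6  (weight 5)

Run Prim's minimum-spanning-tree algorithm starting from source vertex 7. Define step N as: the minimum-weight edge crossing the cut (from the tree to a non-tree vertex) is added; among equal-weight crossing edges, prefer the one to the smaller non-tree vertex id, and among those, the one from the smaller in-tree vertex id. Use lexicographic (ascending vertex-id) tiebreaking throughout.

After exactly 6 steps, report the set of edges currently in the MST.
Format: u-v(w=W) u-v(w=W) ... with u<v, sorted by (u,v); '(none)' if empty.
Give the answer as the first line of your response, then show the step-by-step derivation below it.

0-4(w=1) 1-2(w=5) 1-3(w=5) 1-7(w=2) 3-4(w=3) 3-6(w=5)

step 1: add edge 1-7 (w=2); MST = {1-7(w=2)}
step 2: add edge 1-2 (w=5); MST = {1-2(w=5) 1-7(w=2)}
step 3: add edge 1-3 (w=5); MST = {1-2(w=5) 1-3(w=5) 1-7(w=2)}
step 4: add edge 3-4 (w=3); MST = {1-2(w=5) 1-3(w=5) 1-7(w=2) 3-4(w=3)}
step 5: add edge 0-4 (w=1); MST = {0-4(w=1) 1-2(w=5) 1-3(w=5) 1-7(w=2) 3-4(w=3)}
step 6: add edge 3-6 (w=5); MST = {0-4(w=1) 1-2(w=5) 1-3(w=5) 1-7(w=2) 3-4(w=3) 3-6(w=5)}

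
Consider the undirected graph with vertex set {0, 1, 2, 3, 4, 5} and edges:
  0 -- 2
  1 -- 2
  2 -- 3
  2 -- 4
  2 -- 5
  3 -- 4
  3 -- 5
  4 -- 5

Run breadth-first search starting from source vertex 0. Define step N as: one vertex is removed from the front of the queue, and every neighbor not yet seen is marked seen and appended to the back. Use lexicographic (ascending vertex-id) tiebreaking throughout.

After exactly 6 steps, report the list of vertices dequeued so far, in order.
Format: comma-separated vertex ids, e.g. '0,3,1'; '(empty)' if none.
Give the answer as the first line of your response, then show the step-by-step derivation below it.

0,2,1,3,4,5

step 1: dequeue 0; queue=[2]; order=0
step 2: dequeue 2; queue=[1,3,4,5]; order=0,2
step 3: dequeue 1; queue=[3,4,5]; order=0,2,1
step 4: dequeue 3; queue=[4,5]; order=0,2,1,3
step 5: dequeue 4; queue=[5]; order=0,2,1,3,4
step 6: dequeue 5; queue=[(empty)]; order=0,2,1,3,4,5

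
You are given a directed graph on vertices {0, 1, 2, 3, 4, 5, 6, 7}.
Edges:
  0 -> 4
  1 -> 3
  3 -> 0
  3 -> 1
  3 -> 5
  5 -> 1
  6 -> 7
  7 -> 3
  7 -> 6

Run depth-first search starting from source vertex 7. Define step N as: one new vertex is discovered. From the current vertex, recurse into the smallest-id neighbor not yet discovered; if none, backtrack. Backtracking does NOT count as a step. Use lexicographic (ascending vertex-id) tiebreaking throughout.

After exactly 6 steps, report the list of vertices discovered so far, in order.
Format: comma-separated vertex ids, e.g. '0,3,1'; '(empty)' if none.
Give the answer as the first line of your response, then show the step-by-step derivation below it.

7,3,0,4,1,5

step 1: discover 7; path=7; order=7
step 2: discover 3; path=7>3; order=7,3
step 3: discover 0; path=7>3>0; order=7,3,0
step 4: discover 4; path=7>3>0>4; order=7,3,0,4
step 5: discover 1; path=7>3>1; order=7,3,0,4,1
step 6: discover 5; path=7>3>5; order=7,3,0,4,1,5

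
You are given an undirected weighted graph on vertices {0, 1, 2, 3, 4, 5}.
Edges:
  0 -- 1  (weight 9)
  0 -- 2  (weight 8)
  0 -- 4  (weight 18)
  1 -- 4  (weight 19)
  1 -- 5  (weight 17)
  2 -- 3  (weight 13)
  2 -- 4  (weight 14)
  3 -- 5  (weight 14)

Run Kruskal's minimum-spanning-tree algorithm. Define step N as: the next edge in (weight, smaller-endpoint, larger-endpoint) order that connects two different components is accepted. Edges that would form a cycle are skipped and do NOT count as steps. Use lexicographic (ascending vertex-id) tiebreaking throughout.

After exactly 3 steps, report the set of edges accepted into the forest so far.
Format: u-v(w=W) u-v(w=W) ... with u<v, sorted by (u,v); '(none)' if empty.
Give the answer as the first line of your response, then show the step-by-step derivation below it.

0-1(w=9) 0-2(w=8) 2-3(w=13)

step 1: add edge 0-2 (w=8); MST = {0-2(w=8)}
step 2: add edge 0-1 (w=9); MST = {0-1(w=9) 0-2(w=8)}
step 3: add edge 2-3 (w=13); MST = {0-1(w=9) 0-2(w=8) 2-3(w=13)}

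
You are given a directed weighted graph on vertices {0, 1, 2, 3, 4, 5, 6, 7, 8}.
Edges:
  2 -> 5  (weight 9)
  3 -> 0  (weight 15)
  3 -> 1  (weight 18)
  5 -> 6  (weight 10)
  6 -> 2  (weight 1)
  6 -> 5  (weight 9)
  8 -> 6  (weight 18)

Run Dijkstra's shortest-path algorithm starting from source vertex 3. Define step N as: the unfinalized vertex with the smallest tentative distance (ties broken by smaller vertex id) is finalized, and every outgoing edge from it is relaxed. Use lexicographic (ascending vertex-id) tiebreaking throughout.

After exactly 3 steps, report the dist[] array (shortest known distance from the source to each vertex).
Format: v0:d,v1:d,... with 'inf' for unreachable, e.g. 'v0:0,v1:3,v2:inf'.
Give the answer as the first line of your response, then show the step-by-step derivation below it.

v0:15,v1:18,v2:inf,v3:0,v4:inf,v5:inf,v6:inf,v7:inf,v8:inf

step 1: dist = v0:15,v1:18,v2:inf,v3:0,v4:inf,v5:inf,v6:inf,v7:inf,v8:inf
step 2: dist = v0:15,v1:18,v2:inf,v3:0,v4:inf,v5:inf,v6:inf,v7:inf,v8:inf
step 3: dist = v0:15,v1:18,v2:inf,v3:0,v4:inf,v5:inf,v6:inf,v7:inf,v8:inf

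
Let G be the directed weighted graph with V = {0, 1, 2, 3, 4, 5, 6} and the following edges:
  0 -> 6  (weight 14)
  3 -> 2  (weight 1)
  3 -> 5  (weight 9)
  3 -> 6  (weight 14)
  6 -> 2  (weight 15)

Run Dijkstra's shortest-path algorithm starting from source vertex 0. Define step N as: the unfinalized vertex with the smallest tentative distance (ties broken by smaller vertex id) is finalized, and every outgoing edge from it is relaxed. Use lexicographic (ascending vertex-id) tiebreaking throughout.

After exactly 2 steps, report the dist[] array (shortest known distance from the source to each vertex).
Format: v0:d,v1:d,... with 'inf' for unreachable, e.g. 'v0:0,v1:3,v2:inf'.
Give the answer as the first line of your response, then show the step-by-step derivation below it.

v0:0,v1:inf,v2:29,v3:inf,v4:inf,v5:inf,v6:14

step 1: dist = v0:0,v1:inf,v2:inf,v3:inf,v4:inf,v5:inf,v6:14
step 2: dist = v0:0,v1:inf,v2:29,v3:inf,v4:inf,v5:inf,v6:14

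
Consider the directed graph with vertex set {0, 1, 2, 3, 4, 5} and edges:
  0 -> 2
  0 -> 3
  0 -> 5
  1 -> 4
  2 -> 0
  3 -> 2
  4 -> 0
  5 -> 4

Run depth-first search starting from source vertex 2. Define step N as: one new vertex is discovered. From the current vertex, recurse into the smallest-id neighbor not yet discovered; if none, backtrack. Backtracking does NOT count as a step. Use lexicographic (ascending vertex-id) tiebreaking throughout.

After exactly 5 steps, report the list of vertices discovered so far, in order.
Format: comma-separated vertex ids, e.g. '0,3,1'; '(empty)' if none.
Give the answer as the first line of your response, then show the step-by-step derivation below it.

2,0,3,5,4

step 1: discover 2; path=2; order=2
step 2: discover 0; path=2>0; order=2,0
step 3: discover 3; path=2>0>3; order=2,0,3
step 4: discover 5; path=2>0>5; order=2,0,3,5
step 5: discover 4; path=2>0>5>4; order=2,0,3,5,4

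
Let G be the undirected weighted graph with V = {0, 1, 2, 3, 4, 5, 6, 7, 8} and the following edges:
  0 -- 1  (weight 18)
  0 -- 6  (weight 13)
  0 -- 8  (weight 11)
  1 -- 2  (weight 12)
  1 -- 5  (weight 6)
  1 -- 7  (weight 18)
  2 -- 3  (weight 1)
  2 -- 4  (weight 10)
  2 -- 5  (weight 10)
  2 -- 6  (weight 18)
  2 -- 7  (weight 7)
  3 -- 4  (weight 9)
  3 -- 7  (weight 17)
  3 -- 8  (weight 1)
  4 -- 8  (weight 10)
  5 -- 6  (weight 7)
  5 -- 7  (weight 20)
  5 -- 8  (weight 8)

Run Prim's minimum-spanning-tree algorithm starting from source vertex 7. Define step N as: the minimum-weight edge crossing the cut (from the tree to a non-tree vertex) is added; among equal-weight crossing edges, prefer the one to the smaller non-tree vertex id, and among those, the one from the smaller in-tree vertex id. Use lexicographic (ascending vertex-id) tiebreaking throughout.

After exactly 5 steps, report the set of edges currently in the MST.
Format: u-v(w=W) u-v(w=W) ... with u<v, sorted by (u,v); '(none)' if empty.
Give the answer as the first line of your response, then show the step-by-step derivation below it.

1-5(w=6) 2-3(w=1) 2-7(w=7) 3-8(w=1) 5-8(w=8)

step 1: add edge 2-7 (w=7); MST = {2-7(w=7)}
step 2: add edge 2-3 (w=1); MST = {2-3(w=1) 2-7(w=7)}
step 3: add edge 3-8 (w=1); MST = {2-3(w=1) 2-7(w=7) 3-8(w=1)}
step 4: add edge 5-8 (w=8); MST = {2-3(w=1) 2-7(w=7) 3-8(w=1) 5-8(w=8)}
step 5: add edge 1-5 (w=6); MST = {1-5(w=6) 2-3(w=1) 2-7(w=7) 3-8(w=1) 5-8(w=8)}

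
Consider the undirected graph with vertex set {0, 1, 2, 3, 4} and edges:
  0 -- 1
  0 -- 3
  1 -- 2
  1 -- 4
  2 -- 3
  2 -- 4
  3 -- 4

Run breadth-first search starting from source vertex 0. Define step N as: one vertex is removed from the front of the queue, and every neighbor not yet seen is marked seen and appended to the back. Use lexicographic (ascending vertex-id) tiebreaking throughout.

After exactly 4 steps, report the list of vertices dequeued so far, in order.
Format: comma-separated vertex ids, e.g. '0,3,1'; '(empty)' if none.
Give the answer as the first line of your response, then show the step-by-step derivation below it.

0,1,3,2

step 1: dequeue 0; queue=[1,3]; order=0
step 2: dequeue 1; queue=[3,2,4]; order=0,1
step 3: dequeue 3; queue=[2,4]; order=0,1,3
step 4: dequeue 2; queue=[4]; order=0,1,3,2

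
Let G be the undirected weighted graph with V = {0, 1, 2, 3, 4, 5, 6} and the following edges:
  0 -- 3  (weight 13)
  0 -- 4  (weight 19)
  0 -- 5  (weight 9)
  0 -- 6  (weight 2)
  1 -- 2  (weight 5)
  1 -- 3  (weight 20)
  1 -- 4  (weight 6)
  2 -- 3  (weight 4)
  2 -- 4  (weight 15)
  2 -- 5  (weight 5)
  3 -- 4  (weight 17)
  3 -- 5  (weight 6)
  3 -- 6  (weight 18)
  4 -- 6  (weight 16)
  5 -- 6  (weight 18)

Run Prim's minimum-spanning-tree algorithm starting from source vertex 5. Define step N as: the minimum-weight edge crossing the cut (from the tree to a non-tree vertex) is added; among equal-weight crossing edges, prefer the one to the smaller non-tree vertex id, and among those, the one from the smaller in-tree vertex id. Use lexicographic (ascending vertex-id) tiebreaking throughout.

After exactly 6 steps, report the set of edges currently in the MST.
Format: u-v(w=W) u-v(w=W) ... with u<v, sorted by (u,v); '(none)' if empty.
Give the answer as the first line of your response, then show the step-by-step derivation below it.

0-5(w=9) 0-6(w=2) 1-2(w=5) 1-4(w=6) 2-3(w=4) 2-5(w=5)

step 1: add edge 2-5 (w=5); MST = {2-5(w=5)}
step 2: add edge 2-3 (w=4); MST = {2-3(w=4) 2-5(w=5)}
step 3: add edge 1-2 (w=5); MST = {1-2(w=5) 2-3(w=4) 2-5(w=5)}
step 4: add edge 1-4 (w=6); MST = {1-2(w=5) 1-4(w=6) 2-3(w=4) 2-5(w=5)}
step 5: add edge 0-5 (w=9); MST = {0-5(w=9) 1-2(w=5) 1-4(w=6) 2-3(w=4) 2-5(w=5)}
step 6: add edge 0-6 (w=2); MST = {0-5(w=9) 0-6(w=2) 1-2(w=5) 1-4(w=6) 2-3(w=4) 2-5(w=5)}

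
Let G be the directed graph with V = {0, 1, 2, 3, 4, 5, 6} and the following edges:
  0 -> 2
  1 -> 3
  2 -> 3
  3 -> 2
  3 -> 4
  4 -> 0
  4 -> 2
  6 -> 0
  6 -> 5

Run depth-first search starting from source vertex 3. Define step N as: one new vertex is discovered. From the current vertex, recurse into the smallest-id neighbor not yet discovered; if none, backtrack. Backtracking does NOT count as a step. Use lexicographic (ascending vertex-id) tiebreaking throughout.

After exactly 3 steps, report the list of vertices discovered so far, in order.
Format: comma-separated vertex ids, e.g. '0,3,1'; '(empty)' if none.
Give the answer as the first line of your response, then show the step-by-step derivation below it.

3,2,4

step 1: discover 3; path=3; order=3
step 2: discover 2; path=3>2; order=3,2
step 3: discover 4; path=3>4; order=3,2,4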